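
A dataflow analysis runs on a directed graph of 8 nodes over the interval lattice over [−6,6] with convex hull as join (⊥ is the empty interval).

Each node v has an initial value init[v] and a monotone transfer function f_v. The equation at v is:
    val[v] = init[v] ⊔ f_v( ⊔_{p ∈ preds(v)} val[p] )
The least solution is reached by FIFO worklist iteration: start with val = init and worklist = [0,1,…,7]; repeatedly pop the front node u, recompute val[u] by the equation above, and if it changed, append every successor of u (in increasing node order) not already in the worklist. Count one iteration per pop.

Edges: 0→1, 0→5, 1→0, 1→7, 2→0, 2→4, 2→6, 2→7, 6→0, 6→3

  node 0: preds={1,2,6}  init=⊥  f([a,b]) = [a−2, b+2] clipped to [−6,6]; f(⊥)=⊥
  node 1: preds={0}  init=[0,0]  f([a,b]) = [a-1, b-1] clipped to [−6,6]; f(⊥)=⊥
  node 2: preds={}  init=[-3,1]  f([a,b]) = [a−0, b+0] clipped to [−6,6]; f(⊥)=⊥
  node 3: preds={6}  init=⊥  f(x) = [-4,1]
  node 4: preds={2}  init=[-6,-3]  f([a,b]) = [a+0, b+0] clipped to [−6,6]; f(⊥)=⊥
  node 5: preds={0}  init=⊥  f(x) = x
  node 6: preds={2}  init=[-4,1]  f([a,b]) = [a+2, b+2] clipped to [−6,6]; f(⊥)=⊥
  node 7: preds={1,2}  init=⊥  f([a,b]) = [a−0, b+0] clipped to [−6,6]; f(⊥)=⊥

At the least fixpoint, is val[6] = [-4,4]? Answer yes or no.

Iteration log — 18 steps:
  step 1. node 0  ⊔preds=[-4,1]  new=[-6,3]  old=⊥  +wl: 
  step 2. node 1  ⊔preds=[-6,3]  new=[-6,2]  old=[0,0]  +wl: 0
  step 3. node 2  ⊔preds=⊥  new=[-3,1]  stable
  step 4. node 3  ⊔preds=[-4,1]  new=[-4,1]  old=⊥  +wl: 
  step 5. node 4  ⊔preds=[-3,1]  new=[-6,1]  old=[-6,-3]  +wl: 
  step 6. node 5  ⊔preds=[-6,3]  new=[-6,3]  old=⊥  +wl: 
  step 7. node 6  ⊔preds=[-3,1]  new=[-4,3]  old=[-4,1]  +wl: 3
  step 8. node 7  ⊔preds=[-6,2]  new=[-6,2]  old=⊥  +wl: 
  step 9. node 0  ⊔preds=[-6,3]  new=[-6,5]  old=[-6,3]  +wl: 1,5
  step 10. node 3  ⊔preds=[-4,3]  new=[-4,1]  stable
  step 11. node 1  ⊔preds=[-6,5]  new=[-6,4]  old=[-6,2]  +wl: 0,7
  step 12. node 5  ⊔preds=[-6,5]  new=[-6,5]  old=[-6,3]  +wl: 
  step 13. node 0  ⊔preds=[-6,4]  new=[-6,6]  old=[-6,5]  +wl: 1,5
  step 14. node 7  ⊔preds=[-6,4]  new=[-6,4]  old=[-6,2]  +wl: 
  step 15. node 1  ⊔preds=[-6,6]  new=[-6,5]  old=[-6,4]  +wl: 0,7
  step 16. node 5  ⊔preds=[-6,6]  new=[-6,6]  old=[-6,5]  +wl: 
  step 17. node 0  ⊔preds=[-6,5]  new=[-6,6]  stable
  step 18. node 7  ⊔preds=[-6,5]  new=[-6,5]  old=[-6,4]  +wl: 

Least fixpoint reached:
  node 0: [-6,6]
  node 1: [-6,5]
  node 2: [-3,1]
  node 3: [-4,1]
  node 4: [-6,1]
  node 5: [-6,6]
  node 6: [-4,3]
  node 7: [-6,5]

no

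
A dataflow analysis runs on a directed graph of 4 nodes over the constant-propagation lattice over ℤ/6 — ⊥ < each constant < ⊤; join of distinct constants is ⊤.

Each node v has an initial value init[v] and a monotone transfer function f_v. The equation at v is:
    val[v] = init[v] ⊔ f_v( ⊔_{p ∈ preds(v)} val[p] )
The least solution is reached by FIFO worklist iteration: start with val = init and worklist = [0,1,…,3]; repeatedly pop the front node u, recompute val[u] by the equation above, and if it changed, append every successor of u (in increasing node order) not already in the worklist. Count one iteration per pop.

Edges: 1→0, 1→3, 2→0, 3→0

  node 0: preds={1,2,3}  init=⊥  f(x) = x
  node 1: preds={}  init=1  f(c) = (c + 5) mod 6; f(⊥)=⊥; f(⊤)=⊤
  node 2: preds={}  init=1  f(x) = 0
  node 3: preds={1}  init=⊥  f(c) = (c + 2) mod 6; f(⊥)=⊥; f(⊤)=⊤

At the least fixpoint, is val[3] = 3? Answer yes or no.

Iteration log — 5 steps:
  step 1. node 0  ⊔preds=1  new=1  old=⊥  +wl: 
  step 2. node 1  ⊔preds=⊥  new=1  stable
  step 3. node 2  ⊔preds=⊥  new=⊤  old=1  +wl: 0
  step 4. node 3  ⊔preds=1  new=3  old=⊥  +wl: 
  step 5. node 0  ⊔preds=⊤  new=⊤  old=1  +wl: 

Least fixpoint reached:
  node 0: ⊤
  node 1: 1
  node 2: ⊤
  node 3: 3

yes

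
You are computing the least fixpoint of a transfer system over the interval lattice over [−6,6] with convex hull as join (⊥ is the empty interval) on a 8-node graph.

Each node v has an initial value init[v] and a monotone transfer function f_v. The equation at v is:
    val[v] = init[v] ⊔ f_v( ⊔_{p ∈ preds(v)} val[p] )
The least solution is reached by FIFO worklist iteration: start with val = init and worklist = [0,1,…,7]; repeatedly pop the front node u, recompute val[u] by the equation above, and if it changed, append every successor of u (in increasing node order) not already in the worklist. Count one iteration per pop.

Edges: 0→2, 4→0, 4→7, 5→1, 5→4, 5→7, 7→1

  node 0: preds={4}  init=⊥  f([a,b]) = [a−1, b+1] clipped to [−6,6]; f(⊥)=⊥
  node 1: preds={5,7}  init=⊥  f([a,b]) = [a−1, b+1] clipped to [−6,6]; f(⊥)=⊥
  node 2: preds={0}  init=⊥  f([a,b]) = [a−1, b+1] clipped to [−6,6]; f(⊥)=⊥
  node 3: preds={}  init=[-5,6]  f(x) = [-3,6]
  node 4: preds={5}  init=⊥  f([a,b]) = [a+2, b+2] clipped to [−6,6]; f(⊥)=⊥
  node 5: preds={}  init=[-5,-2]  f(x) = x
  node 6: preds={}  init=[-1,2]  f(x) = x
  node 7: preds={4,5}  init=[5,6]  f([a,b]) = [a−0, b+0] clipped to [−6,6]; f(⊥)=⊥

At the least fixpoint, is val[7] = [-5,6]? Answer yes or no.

yes

Worklist (11 pops):
  #1 pop 0: in=⊥ → ⊥ (no change)
  #2 pop 1: in=[-5,6] → [-6,6] (was ⊥); enqueue []
  #3 pop 2: in=⊥ → ⊥ (no change)
  #4 pop 3: in=⊥ → [-5,6] (no change)
  #5 pop 4: in=[-5,-2] → [-3,0] (was ⊥); enqueue [0]
  #6 pop 5: in=⊥ → [-5,-2] (no change)
  #7 pop 6: in=⊥ → [-1,2] (no change)
  #8 pop 7: in=[-5,0] → [-5,6] (was [5,6]); enqueue [1]
  #9 pop 0: in=[-3,0] → [-4,1] (was ⊥); enqueue [2]
  #10 pop 1: in=[-5,6] → [-6,6] (no change)
  #11 pop 2: in=[-4,1] → [-5,2] (was ⊥); enqueue []

Fixpoint:
  val[0] = [-4,1]
  val[1] = [-6,6]
  val[2] = [-5,2]
  val[3] = [-5,6]
  val[4] = [-3,0]
  val[5] = [-5,-2]
  val[6] = [-1,2]
  val[7] = [-5,6]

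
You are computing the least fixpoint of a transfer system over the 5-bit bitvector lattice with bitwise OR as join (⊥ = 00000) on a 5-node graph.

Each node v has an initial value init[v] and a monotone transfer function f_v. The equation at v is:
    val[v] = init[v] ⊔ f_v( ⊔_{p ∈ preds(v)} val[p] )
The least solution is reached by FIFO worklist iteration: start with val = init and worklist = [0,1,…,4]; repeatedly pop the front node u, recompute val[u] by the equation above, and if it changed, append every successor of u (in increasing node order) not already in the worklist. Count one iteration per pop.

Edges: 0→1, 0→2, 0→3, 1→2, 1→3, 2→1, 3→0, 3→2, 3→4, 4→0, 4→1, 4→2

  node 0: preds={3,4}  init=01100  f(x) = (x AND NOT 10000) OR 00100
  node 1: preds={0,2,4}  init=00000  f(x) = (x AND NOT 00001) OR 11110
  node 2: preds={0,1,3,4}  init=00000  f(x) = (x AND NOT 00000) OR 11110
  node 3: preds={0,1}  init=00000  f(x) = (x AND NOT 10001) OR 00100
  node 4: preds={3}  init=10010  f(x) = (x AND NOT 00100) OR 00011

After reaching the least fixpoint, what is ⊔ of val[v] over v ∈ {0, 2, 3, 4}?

11111

Iteration log — 10 steps:
  step 1. node 0  ⊔preds=10010  new=01110  old=01100  +wl: 
  step 2. node 1  ⊔preds=11110  new=11110  old=00000  +wl: 
  step 3. node 2  ⊔preds=11110  new=11110  old=00000  +wl: 1
  step 4. node 3  ⊔preds=11110  new=01110  old=00000  +wl: 0,2
  step 5. node 4  ⊔preds=01110  new=11011  old=10010  +wl: 
  step 6. node 1  ⊔preds=11111  new=11110  stable
  step 7. node 0  ⊔preds=11111  new=01111  old=01110  +wl: 1,3
  step 8. node 2  ⊔preds=11111  new=11111  old=11110  +wl: 
  step 9. node 1  ⊔preds=11111  new=11110  stable
  step 10. node 3  ⊔preds=11111  new=01110  stable

Least fixpoint reached:
  node 0: 01111
  node 1: 11110
  node 2: 11111
  node 3: 01110
  node 4: 11011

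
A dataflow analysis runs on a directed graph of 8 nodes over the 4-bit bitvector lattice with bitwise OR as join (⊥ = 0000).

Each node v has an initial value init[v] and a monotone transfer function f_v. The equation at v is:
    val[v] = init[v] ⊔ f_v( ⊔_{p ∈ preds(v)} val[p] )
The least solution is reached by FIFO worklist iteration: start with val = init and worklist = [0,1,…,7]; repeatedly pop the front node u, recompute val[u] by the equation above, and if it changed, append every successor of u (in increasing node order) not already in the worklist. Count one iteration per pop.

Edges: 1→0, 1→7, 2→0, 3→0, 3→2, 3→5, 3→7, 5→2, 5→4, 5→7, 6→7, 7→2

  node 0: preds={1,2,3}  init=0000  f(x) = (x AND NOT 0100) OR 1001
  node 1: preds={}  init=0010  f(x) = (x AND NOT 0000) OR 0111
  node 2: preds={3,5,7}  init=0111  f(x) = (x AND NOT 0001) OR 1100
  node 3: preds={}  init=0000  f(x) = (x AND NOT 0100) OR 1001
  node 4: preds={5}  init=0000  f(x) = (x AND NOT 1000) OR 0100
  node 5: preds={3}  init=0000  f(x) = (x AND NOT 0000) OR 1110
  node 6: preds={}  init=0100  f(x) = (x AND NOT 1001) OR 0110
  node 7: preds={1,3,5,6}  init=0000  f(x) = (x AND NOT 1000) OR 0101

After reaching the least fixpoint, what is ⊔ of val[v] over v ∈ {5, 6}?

1111

Trace (11 dequeues):
  [1] u=0 | in 0111 | out 1011 | prev 0000 | push {}
  [2] u=1 | in 0000 | out 0111 | prev 0010 | push {0}
  [3] u=2 | in 0000 | out 1111 | prev 0111 | push {}
  [4] u=3 | in 0000 | out 1001 | prev 0000 | push {2}
  [5] u=4 | in 0000 | out 0100 | prev 0000 | push {}
  [6] u=5 | in 1001 | out 1111 | prev 0000 | push {4}
  [7] u=6 | in 0000 | out 0110 | prev 0100 | push {}
  [8] u=7 | in 1111 | out 0111 | prev 0000 | push {}
  [9] u=0 | in 1111 | out 1011 | ==
  [10] u=2 | in 1111 | out 1111 | ==
  [11] u=4 | in 1111 | out 0111 | prev 0100 | push {}

Converged values:
  [0] 1011
  [1] 0111
  [2] 1111
  [3] 1001
  [4] 0111
  [5] 1111
  [6] 0110
  [7] 0111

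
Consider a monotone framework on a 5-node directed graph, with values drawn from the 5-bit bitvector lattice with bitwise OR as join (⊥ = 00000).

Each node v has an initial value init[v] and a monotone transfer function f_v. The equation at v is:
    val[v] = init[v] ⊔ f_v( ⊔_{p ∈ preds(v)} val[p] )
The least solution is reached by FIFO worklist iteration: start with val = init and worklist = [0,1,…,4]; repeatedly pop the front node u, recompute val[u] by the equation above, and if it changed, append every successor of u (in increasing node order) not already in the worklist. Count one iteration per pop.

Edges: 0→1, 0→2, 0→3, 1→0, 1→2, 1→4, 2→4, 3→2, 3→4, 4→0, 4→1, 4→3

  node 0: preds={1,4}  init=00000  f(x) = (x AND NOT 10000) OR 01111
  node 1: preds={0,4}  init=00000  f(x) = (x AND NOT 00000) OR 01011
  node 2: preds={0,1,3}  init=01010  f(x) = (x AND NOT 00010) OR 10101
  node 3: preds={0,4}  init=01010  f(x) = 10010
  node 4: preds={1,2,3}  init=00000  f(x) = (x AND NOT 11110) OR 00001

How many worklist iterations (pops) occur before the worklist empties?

Iteration log — 9 steps:
  step 1. node 0  ⊔preds=00000  new=01111  old=00000  +wl: 
  step 2. node 1  ⊔preds=01111  new=01111  old=00000  +wl: 0
  step 3. node 2  ⊔preds=01111  new=11111  old=01010  +wl: 
  step 4. node 3  ⊔preds=01111  new=11010  old=01010  +wl: 2
  step 5. node 4  ⊔preds=11111  new=00001  old=00000  +wl: 1,3
  step 6. node 0  ⊔preds=01111  new=01111  stable
  step 7. node 2  ⊔preds=11111  new=11111  stable
  step 8. node 1  ⊔preds=01111  new=01111  stable
  step 9. node 3  ⊔preds=01111  new=11010  stable

Least fixpoint reached:
  node 0: 01111
  node 1: 01111
  node 2: 11111
  node 3: 11010
  node 4: 00001

9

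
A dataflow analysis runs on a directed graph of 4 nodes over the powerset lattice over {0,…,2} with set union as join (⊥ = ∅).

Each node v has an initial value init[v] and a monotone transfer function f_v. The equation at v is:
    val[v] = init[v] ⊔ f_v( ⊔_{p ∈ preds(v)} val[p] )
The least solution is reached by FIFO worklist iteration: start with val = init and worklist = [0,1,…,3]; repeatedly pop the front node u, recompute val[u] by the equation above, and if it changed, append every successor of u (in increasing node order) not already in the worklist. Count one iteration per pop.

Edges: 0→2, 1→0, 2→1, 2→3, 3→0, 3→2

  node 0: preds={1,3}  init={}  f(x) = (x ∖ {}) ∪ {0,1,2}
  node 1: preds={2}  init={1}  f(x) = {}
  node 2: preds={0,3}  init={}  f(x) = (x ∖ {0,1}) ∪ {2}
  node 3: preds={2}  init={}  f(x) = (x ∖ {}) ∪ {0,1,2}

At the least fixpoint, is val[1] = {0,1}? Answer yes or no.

no

Trace (7 dequeues):
  [1] u=0 | in {1} | out {0,1,2} | prev {} | push {}
  [2] u=1 | in {} | out {1} | ==
  [3] u=2 | in {0,1,2} | out {2} | prev {} | push {1}
  [4] u=3 | in {2} | out {0,1,2} | prev {} | push {0,2}
  [5] u=1 | in {2} | out {1} | ==
  [6] u=0 | in {0,1,2} | out {0,1,2} | ==
  [7] u=2 | in {0,1,2} | out {2} | ==

Converged values:
  [0] {0,1,2}
  [1] {1}
  [2] {2}
  [3] {0,1,2}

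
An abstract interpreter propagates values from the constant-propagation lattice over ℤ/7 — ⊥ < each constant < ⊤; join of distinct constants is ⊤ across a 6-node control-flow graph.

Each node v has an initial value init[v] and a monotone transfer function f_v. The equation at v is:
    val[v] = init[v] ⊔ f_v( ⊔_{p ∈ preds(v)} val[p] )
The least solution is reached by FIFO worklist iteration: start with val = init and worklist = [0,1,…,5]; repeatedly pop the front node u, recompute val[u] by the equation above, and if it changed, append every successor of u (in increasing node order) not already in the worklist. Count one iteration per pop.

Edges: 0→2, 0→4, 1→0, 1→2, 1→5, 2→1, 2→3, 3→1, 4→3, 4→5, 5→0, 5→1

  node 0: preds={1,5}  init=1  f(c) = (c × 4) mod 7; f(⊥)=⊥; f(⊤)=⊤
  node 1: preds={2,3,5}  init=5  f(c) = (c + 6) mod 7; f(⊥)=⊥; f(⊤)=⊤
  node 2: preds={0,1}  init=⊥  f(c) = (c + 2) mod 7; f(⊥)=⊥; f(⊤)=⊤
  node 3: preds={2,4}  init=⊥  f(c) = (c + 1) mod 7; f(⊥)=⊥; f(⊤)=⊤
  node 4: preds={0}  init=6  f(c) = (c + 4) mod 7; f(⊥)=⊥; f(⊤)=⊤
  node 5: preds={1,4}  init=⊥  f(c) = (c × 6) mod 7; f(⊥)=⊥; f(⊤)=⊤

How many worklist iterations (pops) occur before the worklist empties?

11

Trace (11 dequeues):
  [1] u=0 | in 5 | out ⊤ | prev 1 | push {}
  [2] u=1 | in ⊥ | out 5 | ==
  [3] u=2 | in ⊤ | out ⊤ | prev ⊥ | push {1}
  [4] u=3 | in ⊤ | out ⊤ | prev ⊥ | push {}
  [5] u=4 | in ⊤ | out ⊤ | prev 6 | push {3}
  [6] u=5 | in ⊤ | out ⊤ | prev ⊥ | push {0}
  [7] u=1 | in ⊤ | out ⊤ | prev 5 | push {2,5}
  [8] u=3 | in ⊤ | out ⊤ | ==
  [9] u=0 | in ⊤ | out ⊤ | ==
  [10] u=2 | in ⊤ | out ⊤ | ==
  [11] u=5 | in ⊤ | out ⊤ | ==

Converged values:
  [0] ⊤
  [1] ⊤
  [2] ⊤
  [3] ⊤
  [4] ⊤
  [5] ⊤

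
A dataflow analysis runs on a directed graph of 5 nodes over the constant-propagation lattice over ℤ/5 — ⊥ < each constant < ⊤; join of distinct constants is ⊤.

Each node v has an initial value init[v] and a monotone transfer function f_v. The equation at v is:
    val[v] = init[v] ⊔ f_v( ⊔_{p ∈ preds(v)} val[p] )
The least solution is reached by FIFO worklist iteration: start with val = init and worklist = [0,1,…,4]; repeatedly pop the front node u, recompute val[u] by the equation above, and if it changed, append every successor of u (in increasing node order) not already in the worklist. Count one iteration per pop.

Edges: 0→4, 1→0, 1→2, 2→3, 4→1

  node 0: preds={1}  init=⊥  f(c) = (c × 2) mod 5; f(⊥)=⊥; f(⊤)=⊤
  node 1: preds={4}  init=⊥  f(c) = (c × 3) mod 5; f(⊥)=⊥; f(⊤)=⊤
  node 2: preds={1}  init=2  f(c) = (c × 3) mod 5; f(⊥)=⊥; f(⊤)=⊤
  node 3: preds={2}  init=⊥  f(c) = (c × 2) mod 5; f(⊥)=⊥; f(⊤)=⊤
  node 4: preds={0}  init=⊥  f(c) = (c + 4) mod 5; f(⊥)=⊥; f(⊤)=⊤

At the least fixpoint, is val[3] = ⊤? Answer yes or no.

no

Worklist (5 pops):
  #1 pop 0: in=⊥ → ⊥ (no change)
  #2 pop 1: in=⊥ → ⊥ (no change)
  #3 pop 2: in=⊥ → 2 (no change)
  #4 pop 3: in=2 → 4 (was ⊥); enqueue []
  #5 pop 4: in=⊥ → ⊥ (no change)

Fixpoint:
  val[0] = ⊥
  val[1] = ⊥
  val[2] = 2
  val[3] = 4
  val[4] = ⊥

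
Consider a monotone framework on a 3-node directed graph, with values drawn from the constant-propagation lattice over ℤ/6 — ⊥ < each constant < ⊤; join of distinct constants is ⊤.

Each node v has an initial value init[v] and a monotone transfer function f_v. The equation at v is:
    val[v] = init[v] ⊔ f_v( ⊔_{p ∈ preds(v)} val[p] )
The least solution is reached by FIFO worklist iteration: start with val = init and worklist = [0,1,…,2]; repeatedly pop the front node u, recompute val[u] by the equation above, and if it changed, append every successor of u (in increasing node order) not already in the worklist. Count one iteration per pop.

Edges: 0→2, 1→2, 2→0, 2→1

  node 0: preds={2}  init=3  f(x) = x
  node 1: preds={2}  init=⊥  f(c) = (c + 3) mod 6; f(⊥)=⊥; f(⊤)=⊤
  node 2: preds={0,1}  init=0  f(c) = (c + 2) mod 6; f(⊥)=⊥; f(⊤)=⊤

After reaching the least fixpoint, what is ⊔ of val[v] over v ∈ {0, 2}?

Iteration log — 6 steps:
  step 1. node 0  ⊔preds=0  new=⊤  old=3  +wl: 
  step 2. node 1  ⊔preds=0  new=3  old=⊥  +wl: 
  step 3. node 2  ⊔preds=⊤  new=⊤  old=0  +wl: 0,1
  step 4. node 0  ⊔preds=⊤  new=⊤  stable
  step 5. node 1  ⊔preds=⊤  new=⊤  old=3  +wl: 2
  step 6. node 2  ⊔preds=⊤  new=⊤  stable

Least fixpoint reached:
  node 0: ⊤
  node 1: ⊤
  node 2: ⊤

⊤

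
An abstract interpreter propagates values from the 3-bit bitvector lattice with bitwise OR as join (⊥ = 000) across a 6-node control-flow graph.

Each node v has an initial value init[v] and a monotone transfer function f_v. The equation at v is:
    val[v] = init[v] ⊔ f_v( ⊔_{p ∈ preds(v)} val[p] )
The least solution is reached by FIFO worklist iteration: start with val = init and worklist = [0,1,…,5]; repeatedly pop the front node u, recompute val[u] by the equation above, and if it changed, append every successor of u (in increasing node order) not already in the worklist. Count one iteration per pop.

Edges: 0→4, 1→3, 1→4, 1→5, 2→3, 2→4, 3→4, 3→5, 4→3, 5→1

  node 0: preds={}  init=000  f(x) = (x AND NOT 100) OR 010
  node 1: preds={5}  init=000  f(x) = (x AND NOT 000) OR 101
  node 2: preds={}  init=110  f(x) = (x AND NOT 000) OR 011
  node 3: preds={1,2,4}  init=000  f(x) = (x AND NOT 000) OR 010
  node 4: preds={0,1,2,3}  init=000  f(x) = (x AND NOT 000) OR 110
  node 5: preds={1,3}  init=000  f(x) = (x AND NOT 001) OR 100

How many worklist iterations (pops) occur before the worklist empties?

11

Iteration log — 11 steps:
  step 1. node 0  ⊔preds=000  new=010  old=000  +wl: 
  step 2. node 1  ⊔preds=000  new=101  old=000  +wl: 
  step 3. node 2  ⊔preds=000  new=111  old=110  +wl: 
  step 4. node 3  ⊔preds=111  new=111  old=000  +wl: 
  step 5. node 4  ⊔preds=111  new=111  old=000  +wl: 3
  step 6. node 5  ⊔preds=111  new=110  old=000  +wl: 1
  step 7. node 3  ⊔preds=111  new=111  stable
  step 8. node 1  ⊔preds=110  new=111  old=101  +wl: 3,4,5
  step 9. node 3  ⊔preds=111  new=111  stable
  step 10. node 4  ⊔preds=111  new=111  stable
  step 11. node 5  ⊔preds=111  new=110  stable

Least fixpoint reached:
  node 0: 010
  node 1: 111
  node 2: 111
  node 3: 111
  node 4: 111
  node 5: 110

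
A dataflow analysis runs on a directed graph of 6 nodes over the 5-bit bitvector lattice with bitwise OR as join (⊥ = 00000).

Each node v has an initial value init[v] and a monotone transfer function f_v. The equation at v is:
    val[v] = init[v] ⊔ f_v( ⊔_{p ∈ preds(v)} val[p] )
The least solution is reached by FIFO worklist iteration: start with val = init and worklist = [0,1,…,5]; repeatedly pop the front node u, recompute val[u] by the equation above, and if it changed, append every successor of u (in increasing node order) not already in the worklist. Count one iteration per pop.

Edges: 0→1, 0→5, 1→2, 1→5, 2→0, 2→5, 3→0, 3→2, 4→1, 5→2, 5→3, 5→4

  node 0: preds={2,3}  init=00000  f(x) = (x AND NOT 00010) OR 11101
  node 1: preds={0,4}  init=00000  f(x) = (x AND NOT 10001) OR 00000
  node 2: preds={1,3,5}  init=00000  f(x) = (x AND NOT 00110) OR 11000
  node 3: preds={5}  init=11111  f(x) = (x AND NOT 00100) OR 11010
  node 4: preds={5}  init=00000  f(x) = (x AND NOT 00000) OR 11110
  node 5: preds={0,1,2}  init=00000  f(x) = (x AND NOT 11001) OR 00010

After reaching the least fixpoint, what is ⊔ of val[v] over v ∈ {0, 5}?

11111

Worklist (12 pops):
  #1 pop 0: in=11111 → 11101 (was 00000); enqueue []
  #2 pop 1: in=11101 → 01100 (was 00000); enqueue []
  #3 pop 2: in=11111 → 11001 (was 00000); enqueue [0]
  #4 pop 3: in=00000 → 11111 (no change)
  #5 pop 4: in=00000 → 11110 (was 00000); enqueue [1]
  #6 pop 5: in=11101 → 00110 (was 00000); enqueue [2,3,4]
  #7 pop 0: in=11111 → 11101 (no change)
  #8 pop 1: in=11111 → 01110 (was 01100); enqueue [5]
  #9 pop 2: in=11111 → 11001 (no change)
  #10 pop 3: in=00110 → 11111 (no change)
  #11 pop 4: in=00110 → 11110 (no change)
  #12 pop 5: in=11111 → 00110 (no change)

Fixpoint:
  val[0] = 11101
  val[1] = 01110
  val[2] = 11001
  val[3] = 11111
  val[4] = 11110
  val[5] = 00110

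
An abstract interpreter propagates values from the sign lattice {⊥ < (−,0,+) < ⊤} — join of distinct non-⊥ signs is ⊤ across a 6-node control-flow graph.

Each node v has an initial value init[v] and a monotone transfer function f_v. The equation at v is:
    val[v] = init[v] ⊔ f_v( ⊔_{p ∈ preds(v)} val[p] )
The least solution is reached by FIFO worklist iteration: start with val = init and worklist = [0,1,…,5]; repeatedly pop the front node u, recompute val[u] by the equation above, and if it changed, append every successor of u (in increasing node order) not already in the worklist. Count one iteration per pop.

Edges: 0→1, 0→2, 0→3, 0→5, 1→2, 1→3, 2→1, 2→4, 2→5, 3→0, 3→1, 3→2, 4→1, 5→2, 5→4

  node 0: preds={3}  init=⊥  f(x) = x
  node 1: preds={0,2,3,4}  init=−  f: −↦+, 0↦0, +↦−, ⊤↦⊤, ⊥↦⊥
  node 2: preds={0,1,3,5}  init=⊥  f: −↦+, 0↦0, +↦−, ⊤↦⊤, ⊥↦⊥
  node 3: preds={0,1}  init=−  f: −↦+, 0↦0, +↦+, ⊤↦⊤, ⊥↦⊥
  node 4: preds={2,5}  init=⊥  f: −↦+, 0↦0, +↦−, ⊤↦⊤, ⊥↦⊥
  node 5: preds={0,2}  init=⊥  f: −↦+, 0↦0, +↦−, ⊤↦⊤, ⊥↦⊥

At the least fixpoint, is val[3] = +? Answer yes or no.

Iteration log — 13 steps:
  step 1. node 0  ⊔preds=−  new=−  old=⊥  +wl: 
  step 2. node 1  ⊔preds=−  new=⊤  old=−  +wl: 
  step 3. node 2  ⊔preds=⊤  new=⊤  old=⊥  +wl: 1
  step 4. node 3  ⊔preds=⊤  new=⊤  old=−  +wl: 0,2
  step 5. node 4  ⊔preds=⊤  new=⊤  old=⊥  +wl: 
  step 6. node 5  ⊔preds=⊤  new=⊤  old=⊥  +wl: 4
  step 7. node 1  ⊔preds=⊤  new=⊤  stable
  step 8. node 0  ⊔preds=⊤  new=⊤  old=−  +wl: 1,3,5
  step 9. node 2  ⊔preds=⊤  new=⊤  stable
  step 10. node 4  ⊔preds=⊤  new=⊤  stable
  step 11. node 1  ⊔preds=⊤  new=⊤  stable
  step 12. node 3  ⊔preds=⊤  new=⊤  stable
  step 13. node 5  ⊔preds=⊤  new=⊤  stable

Least fixpoint reached:
  node 0: ⊤
  node 1: ⊤
  node 2: ⊤
  node 3: ⊤
  node 4: ⊤
  node 5: ⊤

no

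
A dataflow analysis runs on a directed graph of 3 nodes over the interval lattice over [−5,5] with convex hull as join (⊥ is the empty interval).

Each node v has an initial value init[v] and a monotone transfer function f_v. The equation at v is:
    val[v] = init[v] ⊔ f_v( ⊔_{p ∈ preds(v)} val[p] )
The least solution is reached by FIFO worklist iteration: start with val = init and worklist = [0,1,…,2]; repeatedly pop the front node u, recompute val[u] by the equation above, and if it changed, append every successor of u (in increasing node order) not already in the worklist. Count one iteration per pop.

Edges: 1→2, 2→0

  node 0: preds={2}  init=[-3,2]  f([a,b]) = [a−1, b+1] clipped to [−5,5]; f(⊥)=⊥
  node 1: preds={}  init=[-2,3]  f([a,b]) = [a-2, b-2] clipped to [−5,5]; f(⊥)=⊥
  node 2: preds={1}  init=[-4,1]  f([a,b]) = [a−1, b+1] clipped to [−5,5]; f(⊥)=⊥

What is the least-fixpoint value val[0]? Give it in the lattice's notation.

[-5,5]

Worklist (4 pops):
  #1 pop 0: in=[-4,1] → [-5,2] (was [-3,2]); enqueue []
  #2 pop 1: in=⊥ → [-2,3] (no change)
  #3 pop 2: in=[-2,3] → [-4,4] (was [-4,1]); enqueue [0]
  #4 pop 0: in=[-4,4] → [-5,5] (was [-5,2]); enqueue []

Fixpoint:
  val[0] = [-5,5]
  val[1] = [-2,3]
  val[2] = [-4,4]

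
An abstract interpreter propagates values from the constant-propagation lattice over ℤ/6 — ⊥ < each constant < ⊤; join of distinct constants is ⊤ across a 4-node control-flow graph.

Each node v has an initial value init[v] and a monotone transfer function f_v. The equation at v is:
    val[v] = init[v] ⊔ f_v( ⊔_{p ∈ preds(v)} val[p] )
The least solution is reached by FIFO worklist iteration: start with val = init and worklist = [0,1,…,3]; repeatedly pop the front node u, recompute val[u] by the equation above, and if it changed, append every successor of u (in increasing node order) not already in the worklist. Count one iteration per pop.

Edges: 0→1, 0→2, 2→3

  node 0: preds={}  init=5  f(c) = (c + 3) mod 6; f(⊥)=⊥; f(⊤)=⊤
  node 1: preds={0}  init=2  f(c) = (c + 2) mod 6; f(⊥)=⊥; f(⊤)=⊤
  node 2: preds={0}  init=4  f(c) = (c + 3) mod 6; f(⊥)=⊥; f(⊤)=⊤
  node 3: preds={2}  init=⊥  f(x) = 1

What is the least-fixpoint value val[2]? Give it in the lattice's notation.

Trace (4 dequeues):
  [1] u=0 | in ⊥ | out 5 | ==
  [2] u=1 | in 5 | out ⊤ | prev 2 | push {}
  [3] u=2 | in 5 | out ⊤ | prev 4 | push {}
  [4] u=3 | in ⊤ | out 1 | prev ⊥ | push {}

Converged values:
  [0] 5
  [1] ⊤
  [2] ⊤
  [3] 1

⊤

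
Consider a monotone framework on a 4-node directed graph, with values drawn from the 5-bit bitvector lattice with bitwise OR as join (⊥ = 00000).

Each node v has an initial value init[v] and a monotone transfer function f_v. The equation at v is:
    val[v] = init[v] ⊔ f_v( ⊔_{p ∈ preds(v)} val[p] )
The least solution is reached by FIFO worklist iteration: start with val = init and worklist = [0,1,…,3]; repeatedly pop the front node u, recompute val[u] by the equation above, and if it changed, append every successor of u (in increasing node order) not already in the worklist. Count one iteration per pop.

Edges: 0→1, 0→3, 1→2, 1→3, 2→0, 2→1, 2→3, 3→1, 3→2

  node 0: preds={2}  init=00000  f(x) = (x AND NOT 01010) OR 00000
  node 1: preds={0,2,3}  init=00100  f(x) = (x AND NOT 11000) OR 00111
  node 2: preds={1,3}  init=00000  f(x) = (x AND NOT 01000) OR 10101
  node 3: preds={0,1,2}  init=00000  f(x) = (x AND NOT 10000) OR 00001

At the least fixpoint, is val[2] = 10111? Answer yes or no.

yes

Iteration log — 8 steps:
  step 1. node 0  ⊔preds=00000  new=00000  stable
  step 2. node 1  ⊔preds=00000  new=00111  old=00100  +wl: 
  step 3. node 2  ⊔preds=00111  new=10111  old=00000  +wl: 0,1
  step 4. node 3  ⊔preds=10111  new=00111  old=00000  +wl: 2
  step 5. node 0  ⊔preds=10111  new=10101  old=00000  +wl: 3
  step 6. node 1  ⊔preds=10111  new=00111  stable
  step 7. node 2  ⊔preds=00111  new=10111  stable
  step 8. node 3  ⊔preds=10111  new=00111  stable

Least fixpoint reached:
  node 0: 10101
  node 1: 00111
  node 2: 10111
  node 3: 00111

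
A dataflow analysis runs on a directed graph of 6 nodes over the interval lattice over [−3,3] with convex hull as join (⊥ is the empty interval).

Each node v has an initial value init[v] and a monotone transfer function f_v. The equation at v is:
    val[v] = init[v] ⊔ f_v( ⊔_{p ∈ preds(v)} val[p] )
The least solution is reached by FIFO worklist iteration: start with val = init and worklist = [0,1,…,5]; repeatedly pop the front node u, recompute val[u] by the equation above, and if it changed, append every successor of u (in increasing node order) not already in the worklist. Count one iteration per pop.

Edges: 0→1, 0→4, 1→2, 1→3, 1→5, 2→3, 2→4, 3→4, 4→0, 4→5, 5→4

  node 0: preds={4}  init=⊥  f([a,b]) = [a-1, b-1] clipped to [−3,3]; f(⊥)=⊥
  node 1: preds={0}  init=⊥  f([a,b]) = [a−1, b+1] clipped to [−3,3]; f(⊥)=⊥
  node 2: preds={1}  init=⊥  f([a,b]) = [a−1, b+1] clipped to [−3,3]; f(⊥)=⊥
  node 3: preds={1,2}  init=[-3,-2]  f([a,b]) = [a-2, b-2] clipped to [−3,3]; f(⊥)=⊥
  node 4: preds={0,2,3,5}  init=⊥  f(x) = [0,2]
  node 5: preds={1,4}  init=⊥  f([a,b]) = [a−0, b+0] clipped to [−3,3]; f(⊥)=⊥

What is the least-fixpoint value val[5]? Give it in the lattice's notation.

Trace (13 dequeues):
  [1] u=0 | in ⊥ | out ⊥ | ==
  [2] u=1 | in ⊥ | out ⊥ | ==
  [3] u=2 | in ⊥ | out ⊥ | ==
  [4] u=3 | in ⊥ | out [-3,-2] | ==
  [5] u=4 | in [-3,-2] | out [0,2] | prev ⊥ | push {0}
  [6] u=5 | in [0,2] | out [0,2] | prev ⊥ | push {4}
  [7] u=0 | in [0,2] | out [-1,1] | prev ⊥ | push {1}
  [8] u=4 | in [-3,2] | out [0,2] | ==
  [9] u=1 | in [-1,1] | out [-2,2] | prev ⊥ | push {2,3,5}
  [10] u=2 | in [-2,2] | out [-3,3] | prev ⊥ | push {4}
  [11] u=3 | in [-3,3] | out [-3,1] | prev [-3,-2] | push {}
  [12] u=5 | in [-2,2] | out [-2,2] | prev [0,2] | push {}
  [13] u=4 | in [-3,3] | out [0,2] | ==

Converged values:
  [0] [-1,1]
  [1] [-2,2]
  [2] [-3,3]
  [3] [-3,1]
  [4] [0,2]
  [5] [-2,2]

[-2,2]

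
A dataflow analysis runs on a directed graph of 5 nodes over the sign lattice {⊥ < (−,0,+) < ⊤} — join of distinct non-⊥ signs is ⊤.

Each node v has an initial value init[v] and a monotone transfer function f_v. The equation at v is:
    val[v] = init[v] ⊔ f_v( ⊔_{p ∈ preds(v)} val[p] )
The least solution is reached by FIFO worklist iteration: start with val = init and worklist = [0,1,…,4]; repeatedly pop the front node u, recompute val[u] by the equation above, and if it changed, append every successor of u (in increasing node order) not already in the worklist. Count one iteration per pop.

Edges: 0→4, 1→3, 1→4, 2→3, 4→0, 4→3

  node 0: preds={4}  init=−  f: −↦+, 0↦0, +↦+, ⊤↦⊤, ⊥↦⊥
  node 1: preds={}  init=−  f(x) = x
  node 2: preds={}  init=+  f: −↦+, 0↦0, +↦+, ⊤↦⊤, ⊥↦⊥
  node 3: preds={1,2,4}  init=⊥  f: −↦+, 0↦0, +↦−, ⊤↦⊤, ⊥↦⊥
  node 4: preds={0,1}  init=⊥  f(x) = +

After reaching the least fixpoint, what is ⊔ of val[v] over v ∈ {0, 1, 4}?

⊤

Trace (8 dequeues):
  [1] u=0 | in ⊥ | out − | ==
  [2] u=1 | in ⊥ | out − | ==
  [3] u=2 | in ⊥ | out + | ==
  [4] u=3 | in ⊤ | out ⊤ | prev ⊥ | push {}
  [5] u=4 | in − | out + | prev ⊥ | push {0,3}
  [6] u=0 | in + | out ⊤ | prev − | push {4}
  [7] u=3 | in ⊤ | out ⊤ | ==
  [8] u=4 | in ⊤ | out + | ==

Converged values:
  [0] ⊤
  [1] −
  [2] +
  [3] ⊤
  [4] +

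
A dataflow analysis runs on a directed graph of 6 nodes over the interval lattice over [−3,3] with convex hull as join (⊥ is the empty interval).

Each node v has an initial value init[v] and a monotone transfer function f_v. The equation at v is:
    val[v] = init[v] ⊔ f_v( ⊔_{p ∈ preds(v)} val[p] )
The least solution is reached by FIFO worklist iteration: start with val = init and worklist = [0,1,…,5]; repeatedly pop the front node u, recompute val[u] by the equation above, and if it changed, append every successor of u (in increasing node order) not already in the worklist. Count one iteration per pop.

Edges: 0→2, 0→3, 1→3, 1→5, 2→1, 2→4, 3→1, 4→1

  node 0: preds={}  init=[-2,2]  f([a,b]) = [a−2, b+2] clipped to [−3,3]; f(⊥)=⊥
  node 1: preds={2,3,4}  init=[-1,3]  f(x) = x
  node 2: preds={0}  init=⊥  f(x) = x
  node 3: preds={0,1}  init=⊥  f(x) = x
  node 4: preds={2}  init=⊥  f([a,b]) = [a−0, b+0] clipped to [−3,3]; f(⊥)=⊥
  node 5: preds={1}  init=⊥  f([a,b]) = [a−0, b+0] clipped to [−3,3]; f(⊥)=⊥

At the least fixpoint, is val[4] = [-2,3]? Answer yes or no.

Iteration log — 9 steps:
  step 1. node 0  ⊔preds=⊥  new=[-2,2]  stable
  step 2. node 1  ⊔preds=⊥  new=[-1,3]  stable
  step 3. node 2  ⊔preds=[-2,2]  new=[-2,2]  old=⊥  +wl: 1
  step 4. node 3  ⊔preds=[-2,3]  new=[-2,3]  old=⊥  +wl: 
  step 5. node 4  ⊔preds=[-2,2]  new=[-2,2]  old=⊥  +wl: 
  step 6. node 5  ⊔preds=[-1,3]  new=[-1,3]  old=⊥  +wl: 
  step 7. node 1  ⊔preds=[-2,3]  new=[-2,3]  old=[-1,3]  +wl: 3,5
  step 8. node 3  ⊔preds=[-2,3]  new=[-2,3]  stable
  step 9. node 5  ⊔preds=[-2,3]  new=[-2,3]  old=[-1,3]  +wl: 

Least fixpoint reached:
  node 0: [-2,2]
  node 1: [-2,3]
  node 2: [-2,2]
  node 3: [-2,3]
  node 4: [-2,2]
  node 5: [-2,3]

no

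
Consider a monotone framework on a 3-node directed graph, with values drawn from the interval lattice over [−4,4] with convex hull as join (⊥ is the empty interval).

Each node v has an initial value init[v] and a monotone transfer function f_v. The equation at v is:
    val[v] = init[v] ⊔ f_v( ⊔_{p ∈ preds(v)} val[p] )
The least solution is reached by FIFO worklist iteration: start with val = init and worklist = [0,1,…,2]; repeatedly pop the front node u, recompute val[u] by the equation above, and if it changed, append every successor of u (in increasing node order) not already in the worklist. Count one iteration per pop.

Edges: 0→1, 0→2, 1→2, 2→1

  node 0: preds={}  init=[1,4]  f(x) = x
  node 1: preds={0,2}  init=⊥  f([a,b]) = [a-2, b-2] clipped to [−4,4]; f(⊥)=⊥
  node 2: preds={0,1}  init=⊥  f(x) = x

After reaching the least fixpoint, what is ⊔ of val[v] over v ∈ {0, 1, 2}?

[-4,4]

Worklist (8 pops):
  #1 pop 0: in=⊥ → [1,4] (no change)
  #2 pop 1: in=[1,4] → [-1,2] (was ⊥); enqueue []
  #3 pop 2: in=[-1,4] → [-1,4] (was ⊥); enqueue [1]
  #4 pop 1: in=[-1,4] → [-3,2] (was [-1,2]); enqueue [2]
  #5 pop 2: in=[-3,4] → [-3,4] (was [-1,4]); enqueue [1]
  #6 pop 1: in=[-3,4] → [-4,2] (was [-3,2]); enqueue [2]
  #7 pop 2: in=[-4,4] → [-4,4] (was [-3,4]); enqueue [1]
  #8 pop 1: in=[-4,4] → [-4,2] (no change)

Fixpoint:
  val[0] = [1,4]
  val[1] = [-4,2]
  val[2] = [-4,4]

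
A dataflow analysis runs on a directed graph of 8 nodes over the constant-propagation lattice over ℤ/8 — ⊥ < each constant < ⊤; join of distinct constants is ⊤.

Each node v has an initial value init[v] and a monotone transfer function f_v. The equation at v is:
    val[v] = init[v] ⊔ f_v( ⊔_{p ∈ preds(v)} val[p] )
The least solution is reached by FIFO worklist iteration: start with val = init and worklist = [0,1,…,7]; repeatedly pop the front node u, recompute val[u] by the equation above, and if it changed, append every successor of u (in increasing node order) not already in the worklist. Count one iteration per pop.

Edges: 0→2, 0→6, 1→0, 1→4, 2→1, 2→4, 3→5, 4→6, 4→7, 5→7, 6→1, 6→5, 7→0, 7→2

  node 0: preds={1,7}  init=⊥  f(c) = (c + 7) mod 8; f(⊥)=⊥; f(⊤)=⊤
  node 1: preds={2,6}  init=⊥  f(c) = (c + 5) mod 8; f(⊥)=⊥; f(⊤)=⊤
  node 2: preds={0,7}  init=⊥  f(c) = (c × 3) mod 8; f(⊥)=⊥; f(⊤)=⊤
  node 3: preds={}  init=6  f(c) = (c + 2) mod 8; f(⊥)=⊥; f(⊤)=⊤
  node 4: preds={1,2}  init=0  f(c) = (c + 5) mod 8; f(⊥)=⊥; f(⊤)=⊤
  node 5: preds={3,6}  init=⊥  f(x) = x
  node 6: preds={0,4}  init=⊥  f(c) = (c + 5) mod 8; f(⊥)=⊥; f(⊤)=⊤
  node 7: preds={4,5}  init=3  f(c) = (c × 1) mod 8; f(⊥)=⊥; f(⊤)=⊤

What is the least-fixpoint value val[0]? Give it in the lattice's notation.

⊤

Worklist (15 pops):
  #1 pop 0: in=3 → 2 (was ⊥); enqueue []
  #2 pop 1: in=⊥ → ⊥ (no change)
  #3 pop 2: in=⊤ → ⊤ (was ⊥); enqueue [1]
  #4 pop 3: in=⊥ → 6 (no change)
  #5 pop 4: in=⊤ → ⊤ (was 0); enqueue []
  #6 pop 5: in=6 → 6 (was ⊥); enqueue []
  #7 pop 6: in=⊤ → ⊤ (was ⊥); enqueue [5]
  #8 pop 7: in=⊤ → ⊤ (was 3); enqueue [0,2]
  #9 pop 1: in=⊤ → ⊤ (was ⊥); enqueue [4]
  #10 pop 5: in=⊤ → ⊤ (was 6); enqueue [7]
  #11 pop 0: in=⊤ → ⊤ (was 2); enqueue [6]
  #12 pop 2: in=⊤ → ⊤ (no change)
  #13 pop 4: in=⊤ → ⊤ (no change)
  #14 pop 7: in=⊤ → ⊤ (no change)
  #15 pop 6: in=⊤ → ⊤ (no change)

Fixpoint:
  val[0] = ⊤
  val[1] = ⊤
  val[2] = ⊤
  val[3] = 6
  val[4] = ⊤
  val[5] = ⊤
  val[6] = ⊤
  val[7] = ⊤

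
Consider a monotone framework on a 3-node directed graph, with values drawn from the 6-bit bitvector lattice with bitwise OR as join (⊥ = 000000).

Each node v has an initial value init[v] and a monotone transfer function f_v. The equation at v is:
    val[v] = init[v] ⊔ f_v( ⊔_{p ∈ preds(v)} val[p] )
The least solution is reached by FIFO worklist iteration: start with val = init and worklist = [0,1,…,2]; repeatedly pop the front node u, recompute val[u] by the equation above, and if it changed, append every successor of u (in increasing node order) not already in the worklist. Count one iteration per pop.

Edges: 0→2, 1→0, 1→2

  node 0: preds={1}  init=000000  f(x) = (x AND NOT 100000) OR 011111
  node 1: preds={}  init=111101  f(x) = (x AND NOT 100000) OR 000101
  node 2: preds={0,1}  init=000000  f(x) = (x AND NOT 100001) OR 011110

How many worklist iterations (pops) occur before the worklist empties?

Trace (3 dequeues):
  [1] u=0 | in 111101 | out 011111 | prev 000000 | push {}
  [2] u=1 | in 000000 | out 111101 | ==
  [3] u=2 | in 111111 | out 011110 | prev 000000 | push {}

Converged values:
  [0] 011111
  [1] 111101
  [2] 011110

3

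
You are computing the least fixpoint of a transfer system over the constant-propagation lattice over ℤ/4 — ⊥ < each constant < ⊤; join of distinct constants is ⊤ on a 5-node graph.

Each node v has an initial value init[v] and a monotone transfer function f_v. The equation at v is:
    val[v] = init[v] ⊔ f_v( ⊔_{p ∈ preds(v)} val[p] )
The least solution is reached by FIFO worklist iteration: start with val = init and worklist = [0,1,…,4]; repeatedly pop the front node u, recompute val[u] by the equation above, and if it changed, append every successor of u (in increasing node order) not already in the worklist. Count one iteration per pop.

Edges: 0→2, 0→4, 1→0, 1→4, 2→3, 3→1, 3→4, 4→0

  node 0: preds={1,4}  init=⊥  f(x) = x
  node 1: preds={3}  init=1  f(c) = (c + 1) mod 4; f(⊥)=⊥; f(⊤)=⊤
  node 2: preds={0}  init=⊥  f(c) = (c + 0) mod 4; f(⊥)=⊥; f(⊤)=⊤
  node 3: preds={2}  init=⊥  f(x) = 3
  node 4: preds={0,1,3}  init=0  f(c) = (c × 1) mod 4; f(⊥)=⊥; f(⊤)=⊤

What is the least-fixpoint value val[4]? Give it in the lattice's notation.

⊤

Worklist (8 pops):
  #1 pop 0: in=⊤ → ⊤ (was ⊥); enqueue []
  #2 pop 1: in=⊥ → 1 (no change)
  #3 pop 2: in=⊤ → ⊤ (was ⊥); enqueue []
  #4 pop 3: in=⊤ → 3 (was ⊥); enqueue [1]
  #5 pop 4: in=⊤ → ⊤ (was 0); enqueue [0]
  #6 pop 1: in=3 → ⊤ (was 1); enqueue [4]
  #7 pop 0: in=⊤ → ⊤ (no change)
  #8 pop 4: in=⊤ → ⊤ (no change)

Fixpoint:
  val[0] = ⊤
  val[1] = ⊤
  val[2] = ⊤
  val[3] = 3
  val[4] = ⊤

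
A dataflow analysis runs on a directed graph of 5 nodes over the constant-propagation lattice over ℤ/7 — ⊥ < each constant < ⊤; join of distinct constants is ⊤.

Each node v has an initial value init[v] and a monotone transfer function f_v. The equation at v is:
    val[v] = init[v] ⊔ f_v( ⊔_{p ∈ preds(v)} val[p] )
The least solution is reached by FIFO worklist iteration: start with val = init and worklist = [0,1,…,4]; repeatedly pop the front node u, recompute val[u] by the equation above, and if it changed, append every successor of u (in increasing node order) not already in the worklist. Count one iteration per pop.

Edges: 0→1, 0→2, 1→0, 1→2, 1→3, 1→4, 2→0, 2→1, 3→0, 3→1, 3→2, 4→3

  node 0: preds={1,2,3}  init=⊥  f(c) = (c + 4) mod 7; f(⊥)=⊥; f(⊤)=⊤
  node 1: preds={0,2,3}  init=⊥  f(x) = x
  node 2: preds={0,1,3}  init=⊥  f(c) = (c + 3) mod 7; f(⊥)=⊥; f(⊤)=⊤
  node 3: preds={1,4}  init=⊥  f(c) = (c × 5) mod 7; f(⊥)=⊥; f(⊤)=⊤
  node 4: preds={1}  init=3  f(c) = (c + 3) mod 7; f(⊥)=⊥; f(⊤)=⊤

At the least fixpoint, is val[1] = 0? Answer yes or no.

Iteration log — 15 steps:
  step 1. node 0  ⊔preds=⊥  new=⊥  stable
  step 2. node 1  ⊔preds=⊥  new=⊥  stable
  step 3. node 2  ⊔preds=⊥  new=⊥  stable
  step 4. node 3  ⊔preds=3  new=1  old=⊥  +wl: 0,1,2
  step 5. node 4  ⊔preds=⊥  new=3  stable
  step 6. node 0  ⊔preds=1  new=5  old=⊥  +wl: 
  step 7. node 1  ⊔preds=⊤  new=⊤  old=⊥  +wl: 0,3,4
  step 8. node 2  ⊔preds=⊤  new=⊤  old=⊥  +wl: 1
  step 9. node 0  ⊔preds=⊤  new=⊤  old=5  +wl: 2
  step 10. node 3  ⊔preds=⊤  new=⊤  old=1  +wl: 0
  step 11. node 4  ⊔preds=⊤  new=⊤  old=3  +wl: 3
  step 12. node 1  ⊔preds=⊤  new=⊤  stable
  step 13. node 2  ⊔preds=⊤  new=⊤  stable
  step 14. node 0  ⊔preds=⊤  new=⊤  stable
  step 15. node 3  ⊔preds=⊤  new=⊤  stable

Least fixpoint reached:
  node 0: ⊤
  node 1: ⊤
  node 2: ⊤
  node 3: ⊤
  node 4: ⊤

no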